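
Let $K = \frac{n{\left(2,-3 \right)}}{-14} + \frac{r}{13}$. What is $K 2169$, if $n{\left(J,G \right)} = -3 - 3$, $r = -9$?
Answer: $- \frac{52056}{91} \approx -572.04$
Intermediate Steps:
$n{\left(J,G \right)} = -6$ ($n{\left(J,G \right)} = -3 - 3 = -6$)
$K = - \frac{24}{91}$ ($K = - \frac{6}{-14} - \frac{9}{13} = \left(-6\right) \left(- \frac{1}{14}\right) - \frac{9}{13} = \frac{3}{7} - \frac{9}{13} = - \frac{24}{91} \approx -0.26374$)
$K 2169 = \left(- \frac{24}{91}\right) 2169 = - \frac{52056}{91}$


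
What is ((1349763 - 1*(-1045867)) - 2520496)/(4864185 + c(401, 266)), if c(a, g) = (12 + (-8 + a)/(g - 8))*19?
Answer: -10738476/418342007 ≈ -0.025669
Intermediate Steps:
c(a, g) = 228 + 19*(-8 + a)/(-8 + g) (c(a, g) = (12 + (-8 + a)/(-8 + g))*19 = 228 + 19*(-8 + a)/(-8 + g))
((1349763 - 1*(-1045867)) - 2520496)/(4864185 + c(401, 266)) = ((1349763 - 1*(-1045867)) - 2520496)/(4864185 + 19*(-104 + 401 + 12*266)/(-8 + 266)) = ((1349763 + 1045867) - 2520496)/(4864185 + 19*(-104 + 401 + 3192)/258) = (2395630 - 2520496)/(4864185 + 19*(1/258)*3489) = -124866/(4864185 + 22097/86) = -124866/418342007/86 = -124866*86/418342007 = -10738476/418342007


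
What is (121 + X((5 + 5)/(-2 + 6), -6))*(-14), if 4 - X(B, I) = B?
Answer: -1715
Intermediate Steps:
X(B, I) = 4 - B
(121 + X((5 + 5)/(-2 + 6), -6))*(-14) = (121 + (4 - (5 + 5)/(-2 + 6)))*(-14) = (121 + (4 - 10/4))*(-14) = (121 + (4 - 1*5/2))*(-14) = (121 + (4 - 5/2))*(-14) = (121 + 3/2)*(-14) = (245/2)*(-14) = -1715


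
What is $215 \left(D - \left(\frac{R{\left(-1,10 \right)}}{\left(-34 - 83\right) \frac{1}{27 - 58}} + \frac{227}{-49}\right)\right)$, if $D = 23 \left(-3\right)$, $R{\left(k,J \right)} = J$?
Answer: $- \frac{82604720}{5733} \approx -14409.0$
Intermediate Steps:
$D = -69$
$215 \left(D - \left(\frac{R{\left(-1,10 \right)}}{\left(-34 - 83\right) \frac{1}{27 - 58}} + \frac{227}{-49}\right)\right) = 215 \left(-69 - \left(\frac{10}{\left(-34 - 83\right) \frac{1}{27 - 58}} + \frac{227}{-49}\right)\right) = 215 \left(-69 - \left(\frac{10}{\left(-117\right) \frac{1}{-31}} + 227 \left(- \frac{1}{49}\right)\right)\right) = 215 \left(-69 - \left(\frac{10}{\left(-117\right) \left(- \frac{1}{31}\right)} - \frac{227}{49}\right)\right) = 215 \left(-69 - \left(\frac{10}{\frac{117}{31}} - \frac{227}{49}\right)\right) = 215 \left(-69 - \left(10 \cdot \frac{31}{117} - \frac{227}{49}\right)\right) = 215 \left(-69 - \left(\frac{310}{117} - \frac{227}{49}\right)\right) = 215 \left(-69 - - \frac{11369}{5733}\right) = 215 \left(-69 + \frac{11369}{5733}\right) = 215 \left(- \frac{384208}{5733}\right) = - \frac{82604720}{5733}$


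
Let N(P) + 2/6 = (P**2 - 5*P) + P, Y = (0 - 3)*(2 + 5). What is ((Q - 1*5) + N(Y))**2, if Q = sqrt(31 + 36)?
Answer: 2431084/9 + 3118*sqrt(67)/3 ≈ 2.7863e+5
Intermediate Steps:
Q = sqrt(67) ≈ 8.1853
Y = -21 (Y = -3*7 = -21)
N(P) = -1/3 + P**2 - 4*P (N(P) = -1/3 + ((P**2 - 5*P) + P) = -1/3 + (P**2 - 4*P) = -1/3 + P**2 - 4*P)
((Q - 1*5) + N(Y))**2 = ((sqrt(67) - 1*5) + (-1/3 + (-21)**2 - 4*(-21)))**2 = ((sqrt(67) - 5) + (-1/3 + 441 + 84))**2 = ((-5 + sqrt(67)) + 1574/3)**2 = (1559/3 + sqrt(67))**2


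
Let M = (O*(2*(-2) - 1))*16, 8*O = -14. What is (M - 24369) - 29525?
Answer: -53754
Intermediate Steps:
O = -7/4 (O = (1/8)*(-14) = -7/4 ≈ -1.7500)
M = 140 (M = -7*(2*(-2) - 1)/4*16 = -7*(-4 - 1)/4*16 = -7/4*(-5)*16 = (35/4)*16 = 140)
(M - 24369) - 29525 = (140 - 24369) - 29525 = -24229 - 29525 = -53754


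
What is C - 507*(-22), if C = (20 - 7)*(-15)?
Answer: 10959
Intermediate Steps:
C = -195 (C = 13*(-15) = -195)
C - 507*(-22) = -195 - 507*(-22) = -195 + 11154 = 10959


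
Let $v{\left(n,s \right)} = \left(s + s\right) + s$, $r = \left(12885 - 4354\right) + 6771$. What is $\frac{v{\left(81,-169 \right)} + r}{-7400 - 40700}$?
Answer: $- \frac{2959}{9620} \approx -0.30759$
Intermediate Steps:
$r = 15302$ ($r = 8531 + 6771 = 15302$)
$v{\left(n,s \right)} = 3 s$ ($v{\left(n,s \right)} = 2 s + s = 3 s$)
$\frac{v{\left(81,-169 \right)} + r}{-7400 - 40700} = \frac{3 \left(-169\right) + 15302}{-7400 - 40700} = \frac{-507 + 15302}{-48100} = 14795 \left(- \frac{1}{48100}\right) = - \frac{2959}{9620}$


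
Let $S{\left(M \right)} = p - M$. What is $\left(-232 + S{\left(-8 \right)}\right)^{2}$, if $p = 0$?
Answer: $50176$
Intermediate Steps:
$S{\left(M \right)} = - M$ ($S{\left(M \right)} = 0 - M = - M$)
$\left(-232 + S{\left(-8 \right)}\right)^{2} = \left(-232 - -8\right)^{2} = \left(-232 + 8\right)^{2} = \left(-224\right)^{2} = 50176$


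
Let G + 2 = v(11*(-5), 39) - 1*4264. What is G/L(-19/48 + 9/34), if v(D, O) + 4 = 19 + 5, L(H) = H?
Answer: 3464736/107 ≈ 32381.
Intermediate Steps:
v(D, O) = 20 (v(D, O) = -4 + (19 + 5) = -4 + 24 = 20)
G = -4246 (G = -2 + (20 - 1*4264) = -2 + (20 - 4264) = -2 - 4244 = -4246)
G/L(-19/48 + 9/34) = -4246/(-19/48 + 9/34) = -4246/(-107/816) = -4246*(-816/107) = 3464736/107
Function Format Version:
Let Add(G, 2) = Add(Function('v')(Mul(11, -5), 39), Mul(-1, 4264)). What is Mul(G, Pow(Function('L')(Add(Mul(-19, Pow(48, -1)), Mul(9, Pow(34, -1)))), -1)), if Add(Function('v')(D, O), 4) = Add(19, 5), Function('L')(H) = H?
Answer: Rational(3464736, 107) ≈ 32381.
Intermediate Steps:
Function('v')(D, O) = 20 (Function('v')(D, O) = Add(-4, Add(19, 5)) = Add(-4, 24) = 20)
G = -4246 (G = Add(-2, Add(20, Mul(-1, 4264))) = Add(-2, Add(20, -4264)) = Add(-2, -4244) = -4246)
Mul(G, Pow(Function('L')(Add(Mul(-19, Pow(48, -1)), Mul(9, Pow(34, -1)))), -1)) = Mul(-4246, Pow(Add(Mul(-19, Pow(48, -1)), Mul(9, Pow(34, -1))), -1)) = Mul(-4246, Pow(Add(Mul(-19, Rational(1, 48)), Mul(9, Rational(1, 34))), -1)) = Mul(-4246, Pow(Add(Rational(-19, 48), Rational(9, 34)), -1)) = Mul(-4246, Pow(Rational(-107, 816), -1)) = Mul(-4246, Rational(-816, 107)) = Rational(3464736, 107)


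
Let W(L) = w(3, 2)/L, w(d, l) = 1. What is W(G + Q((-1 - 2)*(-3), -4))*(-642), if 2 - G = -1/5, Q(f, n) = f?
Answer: -1605/28 ≈ -57.321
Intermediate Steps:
G = 11/5 (G = 2 - (-1)/5 = 2 - 1*(-⅕) = 2 + ⅕ = 11/5 ≈ 2.2000)
W(L) = 1/L
W(G + Q((-1 - 2)*(-3), -4))*(-642) = -642/(11/5 + (-1 - 2)*(-3)) = -642/(11/5 - 3*(-3)) = -642/(11/5 + 9) = -642/(56/5) = (5/56)*(-642) = -1605/28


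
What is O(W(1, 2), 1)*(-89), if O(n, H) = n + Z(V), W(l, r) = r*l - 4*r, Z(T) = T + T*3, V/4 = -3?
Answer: 4806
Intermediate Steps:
V = -12 (V = 4*(-3) = -12)
Z(T) = 4*T (Z(T) = T + 3*T = 4*T)
W(l, r) = -4*r + l*r (W(l, r) = l*r - 4*r = -4*r + l*r)
O(n, H) = -48 + n (O(n, H) = n + 4*(-12) = n - 48 = -48 + n)
O(W(1, 2), 1)*(-89) = (-48 + 2*(-4 + 1))*(-89) = (-48 + 2*(-3))*(-89) = (-48 - 6)*(-89) = -54*(-89) = 4806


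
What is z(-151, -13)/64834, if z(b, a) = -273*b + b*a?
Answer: 1963/2947 ≈ 0.66610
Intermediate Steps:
z(b, a) = -273*b + a*b
z(-151, -13)/64834 = -151*(-273 - 13)/64834 = -151*(-286)*(1/64834) = 43186*(1/64834) = 1963/2947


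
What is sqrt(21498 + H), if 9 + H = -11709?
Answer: 2*sqrt(2445) ≈ 98.894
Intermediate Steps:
H = -11718 (H = -9 - 11709 = -11718)
sqrt(21498 + H) = sqrt(21498 - 11718) = sqrt(9780) = 2*sqrt(2445)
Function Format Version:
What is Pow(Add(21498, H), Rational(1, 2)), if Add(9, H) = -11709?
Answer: Mul(2, Pow(2445, Rational(1, 2))) ≈ 98.894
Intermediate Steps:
H = -11718 (H = Add(-9, -11709) = -11718)
Pow(Add(21498, H), Rational(1, 2)) = Pow(Add(21498, -11718), Rational(1, 2)) = Pow(9780, Rational(1, 2)) = Mul(2, Pow(2445, Rational(1, 2)))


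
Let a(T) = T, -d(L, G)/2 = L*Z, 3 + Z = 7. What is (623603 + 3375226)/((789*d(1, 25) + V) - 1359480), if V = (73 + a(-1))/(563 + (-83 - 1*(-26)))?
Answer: -337234579/115181780 ≈ -2.9278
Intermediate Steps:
Z = 4 (Z = -3 + 7 = 4)
d(L, G) = -8*L (d(L, G) = -2*L*4 = -8*L)
V = 36/253 (V = (73 - 1)/(563 + (-83 - 1*(-26))) = 72/(563 + (-83 + 26)) = 72/(563 - 57) = 72/506 = 72*(1/506) = 36/253 ≈ 0.14229)
(623603 + 3375226)/((789*d(1, 25) + V) - 1359480) = (623603 + 3375226)/((789*(-8*1) + 36/253) - 1359480) = 3998829/((789*(-8) + 36/253) - 1359480) = 3998829/((-6312 + 36/253) - 1359480) = 3998829/(-1596900/253 - 1359480) = 3998829/(-345545340/253) = 3998829*(-253/345545340) = -337234579/115181780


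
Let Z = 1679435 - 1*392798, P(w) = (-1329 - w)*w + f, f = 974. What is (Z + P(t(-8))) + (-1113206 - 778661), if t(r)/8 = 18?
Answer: -816368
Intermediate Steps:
t(r) = 144 (t(r) = 8*18 = 144)
P(w) = 974 + w*(-1329 - w) (P(w) = (-1329 - w)*w + 974 = w*(-1329 - w) + 974 = 974 + w*(-1329 - w))
Z = 1286637 (Z = 1679435 - 392798 = 1286637)
(Z + P(t(-8))) + (-1113206 - 778661) = (1286637 + (974 - 1*144² - 1329*144)) + (-1113206 - 778661) = (1286637 + (974 - 1*20736 - 191376)) - 1891867 = (1286637 + (974 - 20736 - 191376)) - 1891867 = (1286637 - 211138) - 1891867 = 1075499 - 1891867 = -816368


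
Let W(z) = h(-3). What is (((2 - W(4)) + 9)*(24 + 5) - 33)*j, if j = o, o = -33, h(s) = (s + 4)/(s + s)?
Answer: -19195/2 ≈ -9597.5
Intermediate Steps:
h(s) = (4 + s)/(2*s) (h(s) = (4 + s)/((2*s)) = (4 + s)*(1/(2*s)) = (4 + s)/(2*s))
W(z) = -⅙ (W(z) = (½)*(4 - 3)/(-3) = (½)*(-⅓)*1 = -⅙)
j = -33
(((2 - W(4)) + 9)*(24 + 5) - 33)*j = (((2 - 1*(-⅙)) + 9)*(24 + 5) - 33)*(-33) = (((2 + ⅙) + 9)*29 - 33)*(-33) = ((13/6 + 9)*29 - 33)*(-33) = ((67/6)*29 - 33)*(-33) = (1943/6 - 33)*(-33) = (1745/6)*(-33) = -19195/2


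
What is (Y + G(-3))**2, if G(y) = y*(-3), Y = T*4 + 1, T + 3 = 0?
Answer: 4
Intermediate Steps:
T = -3 (T = -3 + 0 = -3)
Y = -11 (Y = -3*4 + 1 = -12 + 1 = -11)
G(y) = -3*y
(Y + G(-3))**2 = (-11 - 3*(-3))**2 = (-11 + 9)**2 = (-2)**2 = 4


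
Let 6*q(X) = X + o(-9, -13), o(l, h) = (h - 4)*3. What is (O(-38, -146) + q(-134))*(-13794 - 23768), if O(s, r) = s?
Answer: 7756553/3 ≈ 2.5855e+6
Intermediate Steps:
o(l, h) = -12 + 3*h (o(l, h) = (-4 + h)*3 = -12 + 3*h)
q(X) = -17/2 + X/6 (q(X) = (X + (-12 + 3*(-13)))/6 = (X + (-12 - 39))/6 = (X - 51)/6 = (-51 + X)/6 = -17/2 + X/6)
(O(-38, -146) + q(-134))*(-13794 - 23768) = (-38 + (-17/2 + (⅙)*(-134)))*(-13794 - 23768) = (-38 + (-17/2 - 67/3))*(-37562) = (-38 - 185/6)*(-37562) = -413/6*(-37562) = 7756553/3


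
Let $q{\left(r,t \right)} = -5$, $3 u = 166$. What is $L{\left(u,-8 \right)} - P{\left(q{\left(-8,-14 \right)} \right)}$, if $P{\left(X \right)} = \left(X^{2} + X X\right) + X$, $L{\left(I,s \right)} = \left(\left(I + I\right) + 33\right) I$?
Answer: $\frac{71141}{9} \approx 7904.6$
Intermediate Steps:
$u = \frac{166}{3}$ ($u = \frac{1}{3} \cdot 166 = \frac{166}{3} \approx 55.333$)
$L{\left(I,s \right)} = I \left(33 + 2 I\right)$ ($L{\left(I,s \right)} = \left(2 I + 33\right) I = \left(33 + 2 I\right) I = I \left(33 + 2 I\right)$)
$P{\left(X \right)} = X + 2 X^{2}$ ($P{\left(X \right)} = \left(X^{2} + X^{2}\right) + X = 2 X^{2} + X = X + 2 X^{2}$)
$L{\left(u,-8 \right)} - P{\left(q{\left(-8,-14 \right)} \right)} = \frac{166 \left(33 + 2 \cdot \frac{166}{3}\right)}{3} - - 5 \left(1 + 2 \left(-5\right)\right) = \frac{166 \left(33 + \frac{332}{3}\right)}{3} - - 5 \left(1 - 10\right) = \frac{166}{3} \cdot \frac{431}{3} - \left(-5\right) \left(-9\right) = \frac{71546}{9} - 45 = \frac{71141}{9}$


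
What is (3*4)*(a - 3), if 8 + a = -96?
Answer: -1284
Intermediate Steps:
a = -104 (a = -8 - 96 = -104)
(3*4)*(a - 3) = (3*4)*(-104 - 3) = 12*(-107) = -1284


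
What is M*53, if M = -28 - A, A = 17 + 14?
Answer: -3127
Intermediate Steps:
A = 31
M = -59 (M = -28 - 1*31 = -28 - 31 = -59)
M*53 = -59*53 = -3127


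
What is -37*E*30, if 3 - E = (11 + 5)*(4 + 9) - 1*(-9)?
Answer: 237540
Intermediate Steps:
E = -214 (E = 3 - ((11 + 5)*(4 + 9) - 1*(-9)) = 3 - (16*13 + 9) = 3 - (208 + 9) = 3 - 1*217 = 3 - 217 = -214)
-37*E*30 = -37*(-214)*30 = 7918*30 = 237540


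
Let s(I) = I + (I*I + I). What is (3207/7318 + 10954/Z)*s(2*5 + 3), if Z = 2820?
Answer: 144958307/171973 ≈ 842.91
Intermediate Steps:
s(I) = I² + 2*I (s(I) = I + (I² + I) = I + (I + I²) = I² + 2*I)
(3207/7318 + 10954/Z)*s(2*5 + 3) = (3207/7318 + 10954/2820)*((2*5 + 3)*(2 + (2*5 + 3))) = (3207*(1/7318) + 10954*(1/2820))*((10 + 3)*(2 + (10 + 3))) = (3207/7318 + 5477/1410)*(13*(2 + 13)) = 11150639*(13*15)/2579595 = (11150639/2579595)*195 = 144958307/171973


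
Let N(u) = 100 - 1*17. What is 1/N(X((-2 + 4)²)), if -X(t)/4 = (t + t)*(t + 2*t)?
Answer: 1/83 ≈ 0.012048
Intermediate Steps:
X(t) = -24*t² (X(t) = -4*(t + t)*(t + 2*t) = -4*2*t*3*t = -24*t²)
N(u) = 83 (N(u) = 100 - 17 = 83)
1/N(X((-2 + 4)²)) = 1/83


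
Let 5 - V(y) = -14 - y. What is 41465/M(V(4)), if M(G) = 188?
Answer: 41465/188 ≈ 220.56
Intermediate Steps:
V(y) = 19 + y (V(y) = 5 - (-14 - y) = 5 + (14 + y) = 19 + y)
41465/M(V(4)) = 41465/188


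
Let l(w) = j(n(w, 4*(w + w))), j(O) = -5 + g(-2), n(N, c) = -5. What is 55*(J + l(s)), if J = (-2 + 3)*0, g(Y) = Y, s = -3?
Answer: -385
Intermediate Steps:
j(O) = -7 (j(O) = -5 - 2 = -7)
J = 0 (J = 1*0 = 0)
l(w) = -7
55*(J + l(s)) = 55*(0 - 7) = 55*(-7) = -385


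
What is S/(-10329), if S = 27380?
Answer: -27380/10329 ≈ -2.6508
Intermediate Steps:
S/(-10329) = 27380/(-10329) = 27380*(-1/10329) = -27380/10329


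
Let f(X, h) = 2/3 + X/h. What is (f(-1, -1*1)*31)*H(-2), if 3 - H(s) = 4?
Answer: -155/3 ≈ -51.667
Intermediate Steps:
H(s) = -1 (H(s) = 3 - 1*4 = 3 - 4 = -1)
f(X, h) = ⅔ + X/h (f(X, h) = 2*(⅓) + X/h = ⅔ + X/h)
(f(-1, -1*1)*31)*H(-2) = ((⅔ - 1/((-1*1)))*31)*(-1) = ((⅔ - 1/(-1))*31)*(-1) = ((⅔ - 1*(-1))*31)*(-1) = ((⅔ + 1)*31)*(-1) = ((5/3)*31)*(-1) = (155/3)*(-1) = -155/3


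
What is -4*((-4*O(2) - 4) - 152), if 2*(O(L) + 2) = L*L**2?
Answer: 656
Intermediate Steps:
O(L) = -2 + L**3/2 (O(L) = -2 + (L*L**2)/2 = -2 + L**3/2)
-4*((-4*O(2) - 4) - 152) = -4*((-4*(-2 + (1/2)*2**3) - 4) - 152) = -4*((-4*(-2 + (1/2)*8) - 4) - 152) = -4*((-4*(-2 + 4) - 4) - 152) = -4*((-4*2 - 4) - 152) = -4*((-8 - 4) - 152) = -4*(-12 - 152) = -4*(-164) = 656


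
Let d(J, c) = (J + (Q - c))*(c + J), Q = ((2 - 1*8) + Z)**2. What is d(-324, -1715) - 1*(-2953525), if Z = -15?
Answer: -781923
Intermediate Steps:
Q = 441 (Q = ((2 - 1*8) - 15)**2 = ((2 - 8) - 15)**2 = (-6 - 15)**2 = (-21)**2 = 441)
d(J, c) = (J + c)*(441 + J - c) (d(J, c) = (J + (441 - c))*(c + J) = (441 + J - c)*(J + c) = (J + c)*(441 + J - c))
d(-324, -1715) - 1*(-2953525) = ((-324)**2 - 1*(-1715)**2 + 441*(-324) + 441*(-1715)) - 1*(-2953525) = (104976 - 1*2941225 - 142884 - 756315) + 2953525 = (104976 - 2941225 - 142884 - 756315) + 2953525 = -3735448 + 2953525 = -781923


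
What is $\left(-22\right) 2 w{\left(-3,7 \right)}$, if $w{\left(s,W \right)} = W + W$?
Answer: $-616$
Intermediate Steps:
$w{\left(s,W \right)} = 2 W$
$\left(-22\right) 2 w{\left(-3,7 \right)} = \left(-22\right) 2 \cdot 2 \cdot 7 = \left(-44\right) 14 = -616$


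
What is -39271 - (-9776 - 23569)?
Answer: -5926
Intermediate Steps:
-39271 - (-9776 - 23569) = -39271 - 1*(-33345) = -39271 + 33345 = -5926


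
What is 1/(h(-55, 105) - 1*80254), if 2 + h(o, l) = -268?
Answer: -1/80524 ≈ -1.2419e-5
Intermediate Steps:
h(o, l) = -270 (h(o, l) = -2 - 268 = -270)
1/(h(-55, 105) - 1*80254) = 1/(-270 - 1*80254) = 1/(-270 - 80254) = 1/(-80524) = -1/80524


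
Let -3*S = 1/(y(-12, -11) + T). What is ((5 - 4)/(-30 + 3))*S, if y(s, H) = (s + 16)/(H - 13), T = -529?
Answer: -2/85725 ≈ -2.3330e-5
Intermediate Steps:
y(s, H) = (16 + s)/(-13 + H)
S = 2/3175 (S = -1/(3*((16 - 12)/(-13 - 11) - 529)) = -1/(3*(4/(-24) - 529)) = -1/(3*(-1/24*4 - 529)) = -1/(3*(-1/6 - 529)) = -1/(3*(-3175/6)) = -1/3*(-6/3175) = 2/3175 ≈ 0.00062992)
((5 - 4)/(-30 + 3))*S = ((5 - 4)/(-30 + 3))*(2/3175) = (1/(-27))*(2/3175) = (1*(-1/27))*(2/3175) = -1/27*2/3175 = -2/85725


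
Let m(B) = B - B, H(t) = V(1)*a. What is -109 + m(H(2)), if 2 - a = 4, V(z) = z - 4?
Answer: -109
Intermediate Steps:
V(z) = -4 + z
a = -2 (a = 2 - 1*4 = 2 - 4 = -2)
H(t) = 6 (H(t) = (-4 + 1)*(-2) = -3*(-2) = 6)
m(B) = 0
-109 + m(H(2)) = -109 + 0 = -109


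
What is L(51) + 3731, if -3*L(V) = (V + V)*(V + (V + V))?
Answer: -1471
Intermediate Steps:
L(V) = -2*V**2 (L(V) = -(V + V)*(V + (V + V))/3 = -2*V*(V + 2*V)/3 = -2*V*3*V/3 = -2*V**2)
L(51) + 3731 = -2*51**2 + 3731 = -2*2601 + 3731 = -5202 + 3731 = -1471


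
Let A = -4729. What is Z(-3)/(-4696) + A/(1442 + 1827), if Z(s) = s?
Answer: -22197577/15351224 ≈ -1.4460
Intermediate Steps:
Z(-3)/(-4696) + A/(1442 + 1827) = -3/(-4696) - 4729/(1442 + 1827) = -3*(-1/4696) - 4729/3269 = 3/4696 - 4729*1/3269 = 3/4696 - 4729/3269 = -22197577/15351224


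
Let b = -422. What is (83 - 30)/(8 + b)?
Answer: -53/414 ≈ -0.12802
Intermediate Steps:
(83 - 30)/(8 + b) = (83 - 30)/(8 - 422) = 53/(-414) = 53*(-1/414) = -53/414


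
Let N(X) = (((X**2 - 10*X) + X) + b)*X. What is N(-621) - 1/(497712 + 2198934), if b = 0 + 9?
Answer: -655175545408675/2696646 ≈ -2.4296e+8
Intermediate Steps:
b = 9
N(X) = X*(9 + X**2 - 9*X) (N(X) = (((X**2 - 10*X) + X) + 9)*X = ((X**2 - 9*X) + 9)*X = (9 + X**2 - 9*X)*X = X*(9 + X**2 - 9*X))
N(-621) - 1/(497712 + 2198934) = -621*(9 + (-621)**2 - 9*(-621)) - 1/(497712 + 2198934) = -621*(9 + 385641 + 5589) - 1/2696646 = -621*391239 - 1*1/2696646 = -242959419 - 1/2696646 = -655175545408675/2696646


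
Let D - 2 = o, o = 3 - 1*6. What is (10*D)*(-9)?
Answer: 90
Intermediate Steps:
o = -3 (o = 3 - 6 = -3)
D = -1 (D = 2 - 3 = -1)
(10*D)*(-9) = (10*(-1))*(-9) = -10*(-9) = 90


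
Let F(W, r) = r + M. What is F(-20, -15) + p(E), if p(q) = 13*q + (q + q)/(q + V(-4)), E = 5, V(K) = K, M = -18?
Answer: 42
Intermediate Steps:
F(W, r) = -18 + r (F(W, r) = r - 18 = -18 + r)
p(q) = 13*q + 2*q/(-4 + q) (p(q) = 13*q + (q + q)/(q - 4) = 13*q + (2*q)/(-4 + q) = 13*q + 2*q/(-4 + q))
F(-20, -15) + p(E) = (-18 - 15) + 5*(-50 + 13*5)/(-4 + 5) = -33 + 5*(-50 + 65)/1 = -33 + 5*1*15 = -33 + 75 = 42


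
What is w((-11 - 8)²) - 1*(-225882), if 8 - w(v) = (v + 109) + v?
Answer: 225059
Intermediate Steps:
w(v) = -101 - 2*v (w(v) = 8 - ((v + 109) + v) = 8 - ((109 + v) + v) = 8 - (109 + 2*v) = 8 + (-109 - 2*v) = -101 - 2*v)
w((-11 - 8)²) - 1*(-225882) = (-101 - 2*(-11 - 8)²) - 1*(-225882) = (-101 - 2*(-19)²) + 225882 = (-101 - 2*361) + 225882 = (-101 - 722) + 225882 = -823 + 225882 = 225059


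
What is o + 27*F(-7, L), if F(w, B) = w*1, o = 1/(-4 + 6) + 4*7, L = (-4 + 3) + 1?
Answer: -321/2 ≈ -160.50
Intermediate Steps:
L = 0 (L = -1 + 1 = 0)
o = 57/2 (o = 1/2 + 28 = ½ + 28 = 57/2 ≈ 28.500)
F(w, B) = w
o + 27*F(-7, L) = 57/2 + 27*(-7) = 57/2 - 189 = -321/2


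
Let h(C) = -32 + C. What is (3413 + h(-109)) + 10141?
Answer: 13413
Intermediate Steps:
(3413 + h(-109)) + 10141 = (3413 + (-32 - 109)) + 10141 = (3413 - 141) + 10141 = 3272 + 10141 = 13413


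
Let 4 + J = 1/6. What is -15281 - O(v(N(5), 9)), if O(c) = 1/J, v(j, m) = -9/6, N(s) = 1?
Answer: -351457/23 ≈ -15281.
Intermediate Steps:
J = -23/6 (J = -4 + 1/6 = -4 + ⅙ = -23/6 ≈ -3.8333)
v(j, m) = -3/2 (v(j, m) = -9*⅙ = -3/2)
O(c) = -6/23 (O(c) = 1/(-23/6) = -6/23)
-15281 - O(v(N(5), 9)) = -15281 - 1*(-6/23) = -15281 + 6/23 = -351457/23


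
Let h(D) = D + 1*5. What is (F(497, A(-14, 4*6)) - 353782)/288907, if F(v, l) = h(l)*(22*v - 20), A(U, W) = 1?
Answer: -288298/288907 ≈ -0.99789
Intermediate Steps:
h(D) = 5 + D (h(D) = D + 5 = 5 + D)
F(v, l) = (-20 + 22*v)*(5 + l) (F(v, l) = (5 + l)*(22*v - 20) = (5 + l)*(-20 + 22*v) = (-20 + 22*v)*(5 + l))
(F(497, A(-14, 4*6)) - 353782)/288907 = (2*(-10 + 11*497)*(5 + 1) - 353782)/288907 = (2*(-10 + 5467)*6 - 353782)*(1/288907) = (2*5457*6 - 353782)*(1/288907) = (65484 - 353782)*(1/288907) = -288298*1/288907 = -288298/288907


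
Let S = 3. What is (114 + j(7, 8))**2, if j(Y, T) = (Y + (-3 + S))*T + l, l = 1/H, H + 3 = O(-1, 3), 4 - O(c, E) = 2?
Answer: 28561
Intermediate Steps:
O(c, E) = 2 (O(c, E) = 4 - 1*2 = 4 - 2 = 2)
H = -1 (H = -3 + 2 = -1)
l = -1 (l = 1/(-1) = -1)
j(Y, T) = -1 + T*Y (j(Y, T) = (Y + (-3 + 3))*T - 1 = (Y + 0)*T - 1 = Y*T - 1 = T*Y - 1 = -1 + T*Y)
(114 + j(7, 8))**2 = (114 + (-1 + 8*7))**2 = (114 + (-1 + 56))**2 = (114 + 55)**2 = 169**2 = 28561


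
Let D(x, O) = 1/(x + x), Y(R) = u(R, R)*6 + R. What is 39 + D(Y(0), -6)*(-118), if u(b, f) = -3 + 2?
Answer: 293/6 ≈ 48.833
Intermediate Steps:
u(b, f) = -1
Y(R) = -6 + R (Y(R) = -1*6 + R = -6 + R)
D(x, O) = 1/(2*x)
39 + D(Y(0), -6)*(-118) = 39 + (1/(2*(-6 + 0)))*(-118) = 39 + ((½)/(-6))*(-118) = 39 + ((½)*(-⅙))*(-118) = 39 - 1/12*(-118) = 39 + 59/6 = 293/6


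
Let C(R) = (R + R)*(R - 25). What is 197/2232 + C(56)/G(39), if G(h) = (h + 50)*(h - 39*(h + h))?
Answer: 2138195/28406664 ≈ 0.075271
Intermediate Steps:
C(R) = 2*R*(-25 + R) (C(R) = (2*R)*(-25 + R) = 2*R*(-25 + R))
G(h) = -77*h*(50 + h) (G(h) = (50 + h)*(h - 78*h) = (50 + h)*(-77*h) = -77*h*(50 + h))
197/2232 + C(56)/G(39) = 197/2232 + (2*56*(-25 + 56))/((-77*39*(50 + 39))) = 197*(1/2232) + (2*56*31)/((-77*39*89)) = 197/2232 + 3472/(-267267) = 197/2232 + 3472*(-1/267267) = 197/2232 - 496/38181 = 2138195/28406664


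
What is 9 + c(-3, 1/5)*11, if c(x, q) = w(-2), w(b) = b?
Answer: -13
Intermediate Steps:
c(x, q) = -2
9 + c(-3, 1/5)*11 = 9 - 2*11 = 9 - 22 = -13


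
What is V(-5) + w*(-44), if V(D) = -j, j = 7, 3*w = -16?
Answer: 683/3 ≈ 227.67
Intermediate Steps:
w = -16/3 (w = (⅓)*(-16) = -16/3 ≈ -5.3333)
V(D) = -7 (V(D) = -1*7 = -7)
V(-5) + w*(-44) = -7 - 16/3*(-44) = -7 + 704/3 = 683/3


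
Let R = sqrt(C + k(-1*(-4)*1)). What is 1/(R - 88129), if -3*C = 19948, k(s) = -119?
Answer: -264387/23300182228 - I*sqrt(60915)/23300182228 ≈ -1.1347e-5 - 1.0593e-8*I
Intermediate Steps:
C = -19948/3 (C = -1/3*19948 = -19948/3 ≈ -6649.3)
R = I*sqrt(60915)/3 (R = sqrt(-19948/3 - 119) = sqrt(-20305/3) = I*sqrt(60915)/3 ≈ 82.27*I)
1/(R - 88129) = 1/(I*sqrt(60915)/3 - 88129) = 1/(-88129 + I*sqrt(60915)/3)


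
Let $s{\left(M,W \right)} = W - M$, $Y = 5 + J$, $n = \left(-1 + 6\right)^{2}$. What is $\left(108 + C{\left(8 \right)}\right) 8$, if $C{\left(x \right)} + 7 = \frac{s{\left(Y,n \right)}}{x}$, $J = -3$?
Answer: $831$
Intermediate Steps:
$n = 25$ ($n = 5^{2} = 25$)
$Y = 2$ ($Y = 5 - 3 = 2$)
$C{\left(x \right)} = -7 + \frac{23}{x}$ ($C{\left(x \right)} = -7 + \frac{25 - 2}{x} = -7 + \frac{23}{x}$)
$\left(108 + C{\left(8 \right)}\right) 8 = \left(108 - \left(7 - \frac{23}{8}\right)\right) 8 = \left(108 + \left(-7 + 23 \cdot \frac{1}{8}\right)\right) 8 = \left(108 + \left(-7 + \frac{23}{8}\right)\right) 8 = \left(108 - \frac{33}{8}\right) 8 = \frac{831}{8} \cdot 8 = 831$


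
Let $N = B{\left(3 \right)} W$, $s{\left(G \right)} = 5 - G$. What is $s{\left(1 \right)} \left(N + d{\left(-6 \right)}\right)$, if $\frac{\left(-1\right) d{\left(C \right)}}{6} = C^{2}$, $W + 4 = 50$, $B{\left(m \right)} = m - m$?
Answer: $-864$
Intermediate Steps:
$B{\left(m \right)} = 0$
$W = 46$ ($W = -4 + 50 = 46$)
$d{\left(C \right)} = - 6 C^{2}$
$N = 0$ ($N = 0 \cdot 46 = 0$)
$s{\left(1 \right)} \left(N + d{\left(-6 \right)}\right) = \left(5 - 1\right) \left(0 - 6 \left(-6\right)^{2}\right) = \left(5 - 1\right) \left(0 - 216\right) = 4 \left(0 - 216\right) = 4 \left(-216\right) = -864$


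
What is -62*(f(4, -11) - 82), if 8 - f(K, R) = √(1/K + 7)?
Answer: 4588 + 31*√29 ≈ 4754.9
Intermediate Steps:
f(K, R) = 8 - √(7 + 1/K) (f(K, R) = 8 - √(1/K + 7) = 8 - √(7 + 1/K))
-62*(f(4, -11) - 82) = -62*((8 - √(7 + 1/4)) - 82) = -62*((8 - √(7 + ¼)) - 82) = -62*((8 - √(29/4)) - 82) = -62*((8 - √29/2) - 82) = -62*(-74 - √29/2) = 4588 + 31*√29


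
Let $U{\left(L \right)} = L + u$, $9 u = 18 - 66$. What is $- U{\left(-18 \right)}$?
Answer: $\frac{70}{3} \approx 23.333$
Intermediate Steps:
$u = - \frac{16}{3}$ ($u = \frac{18 - 66}{9} = \frac{1}{9} \left(-48\right) = - \frac{16}{3} \approx -5.3333$)
$U{\left(L \right)} = - \frac{16}{3} + L$ ($U{\left(L \right)} = L - \frac{16}{3} = - \frac{16}{3} + L$)
$- U{\left(-18 \right)} = - (- \frac{16}{3} - 18) = \left(-1\right) \left(- \frac{70}{3}\right) = \frac{70}{3}$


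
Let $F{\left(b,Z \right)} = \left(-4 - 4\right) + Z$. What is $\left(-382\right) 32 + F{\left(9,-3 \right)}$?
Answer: $-12235$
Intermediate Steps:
$F{\left(b,Z \right)} = -8 + Z$
$\left(-382\right) 32 + F{\left(9,-3 \right)} = \left(-382\right) 32 - 11 = -12224 - 11 = -12235$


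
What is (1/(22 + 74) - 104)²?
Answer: 99660289/9216 ≈ 10814.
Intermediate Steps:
(1/(22 + 74) - 104)² = (1/96 - 104)² = (-9983/96)² = 99660289/9216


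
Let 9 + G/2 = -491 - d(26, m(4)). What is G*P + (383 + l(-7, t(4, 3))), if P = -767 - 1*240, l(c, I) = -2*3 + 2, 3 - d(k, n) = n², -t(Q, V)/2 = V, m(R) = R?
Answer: 981197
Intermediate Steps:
t(Q, V) = -2*V
d(k, n) = 3 - n²
l(c, I) = -4 (l(c, I) = -6 + 2 = -4)
P = -1007 (P = -767 - 240 = -1007)
G = -974 (G = -18 + 2*(-491 - (3 - 1*4²)) = -18 + 2*(-491 - (3 - 1*16)) = -18 + 2*(-491 - (3 - 16)) = -18 + 2*(-491 - 1*(-13)) = -18 + 2*(-491 + 13) = -18 + 2*(-478) = -18 - 956 = -974)
G*P + (383 + l(-7, t(4, 3))) = -974*(-1007) + (383 - 4) = 980818 + 379 = 981197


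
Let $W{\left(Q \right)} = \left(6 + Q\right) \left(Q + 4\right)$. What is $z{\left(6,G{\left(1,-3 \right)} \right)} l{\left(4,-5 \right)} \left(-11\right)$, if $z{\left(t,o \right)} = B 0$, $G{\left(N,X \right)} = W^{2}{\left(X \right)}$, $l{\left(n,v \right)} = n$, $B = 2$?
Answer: $0$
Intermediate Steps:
$W{\left(Q \right)} = \left(4 + Q\right) \left(6 + Q\right)$ ($W{\left(Q \right)} = \left(6 + Q\right) \left(4 + Q\right) = \left(4 + Q\right) \left(6 + Q\right)$)
$G{\left(N,X \right)} = \left(24 + X^{2} + 10 X\right)^{2}$
$z{\left(t,o \right)} = 0$ ($z{\left(t,o \right)} = 2 \cdot 0 = 0$)
$z{\left(6,G{\left(1,-3 \right)} \right)} l{\left(4,-5 \right)} \left(-11\right) = 0 \cdot 4 \left(-11\right) = 0 \left(-11\right) = 0$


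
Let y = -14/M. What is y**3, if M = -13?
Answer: 2744/2197 ≈ 1.2490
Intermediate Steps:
y = 14/13 (y = -14/(-13) = -14*(-1/13) = 14/13 ≈ 1.0769)
y**3 = (14/13)**3 = 2744/2197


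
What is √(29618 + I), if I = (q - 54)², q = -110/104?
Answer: √88283841/52 ≈ 180.69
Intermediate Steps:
q = -55/52 (q = -110*1/104 = -55/52 ≈ -1.0577)
I = 8196769/2704 (I = (-55/52 - 54)² = (-2863/52)² = 8196769/2704 ≈ 3031.3)
√(29618 + I) = √(29618 + 8196769/2704) = √(88283841/2704) = √88283841/52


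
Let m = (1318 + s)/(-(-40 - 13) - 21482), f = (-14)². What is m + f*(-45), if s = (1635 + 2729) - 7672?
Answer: -189001790/21429 ≈ -8819.9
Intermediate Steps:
f = 196
s = -3308 (s = 4364 - 7672 = -3308)
m = 1990/21429 (m = (1318 - 3308)/(-(-40 - 13) - 21482) = -1990/(-1*(-53) - 21482) = -1990/(53 - 21482) = -1990/(-21429) = -1990*(-1/21429) = 1990/21429 ≈ 0.092865)
m + f*(-45) = 1990/21429 + 196*(-45) = 1990/21429 - 8820 = -189001790/21429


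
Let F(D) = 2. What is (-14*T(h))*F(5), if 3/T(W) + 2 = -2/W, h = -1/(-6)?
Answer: 6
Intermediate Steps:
h = ⅙ (h = -1*(-⅙) = ⅙ ≈ 0.16667)
T(W) = 3/(-2 - 2/W)
(-14*T(h))*F(5) = -(-42)/(6*(2 + 2*(⅙)))*2 = -(-42)/(6*(2 + ⅓))*2 = -(-42)/(6*7/3)*2 = -(-42)*3/(6*7)*2 = -14*(-3/14)*2 = 3*2 = 6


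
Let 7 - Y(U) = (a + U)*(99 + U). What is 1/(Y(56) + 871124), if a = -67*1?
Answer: 1/872836 ≈ 1.1457e-6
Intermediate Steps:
a = -67
Y(U) = 7 - (-67 + U)*(99 + U)
1/(Y(56) + 871124) = 1/((6640 - 1*56**2 - 32*56) + 871124) = 1/((6640 - 1*3136 - 1792) + 871124) = 1/((6640 - 3136 - 1792) + 871124) = 1/(1712 + 871124) = 1/872836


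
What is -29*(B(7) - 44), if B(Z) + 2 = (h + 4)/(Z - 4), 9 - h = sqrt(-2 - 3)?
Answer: 3625/3 + 29*I*sqrt(5)/3 ≈ 1208.3 + 21.615*I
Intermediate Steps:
h = 9 - I*sqrt(5) (h = 9 - sqrt(-2 - 3) = 9 - sqrt(-5) = 9 - I*sqrt(5) ≈ 9.0 - 2.2361*I)
B(Z) = -2 + (13 - I*sqrt(5))/(-4 + Z) (B(Z) = -2 + ((9 - I*sqrt(5)) + 4)/(Z - 4) = -2 + (13 - I*sqrt(5))/(-4 + Z))
-29*(B(7) - 44) = -29*((21 - 2*7 - I*sqrt(5))/(-4 + 7) - 44) = -29*((21 - 14 - I*sqrt(5))/3 - 44) = -29*((7 - I*sqrt(5))/3 - 44) = -29*((7/3 - I*sqrt(5)/3) - 44) = -29*(-125/3 - I*sqrt(5)/3) = 3625/3 + 29*I*sqrt(5)/3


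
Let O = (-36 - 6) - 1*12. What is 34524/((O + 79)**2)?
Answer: 34524/625 ≈ 55.238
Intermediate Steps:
O = -54 (O = -42 - 12 = -54)
34524/((O + 79)**2) = 34524/((-54 + 79)**2) = 34524/(25**2) = 34524/625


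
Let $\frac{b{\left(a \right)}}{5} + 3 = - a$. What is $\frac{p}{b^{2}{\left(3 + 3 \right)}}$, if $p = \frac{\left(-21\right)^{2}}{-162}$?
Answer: $- \frac{49}{36450} \approx -0.0013443$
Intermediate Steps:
$b{\left(a \right)} = -15 - 5 a$ ($b{\left(a \right)} = -15 + 5 \left(- a\right) = -15 - 5 a$)
$p = - \frac{49}{18}$ ($p = 441 \left(- \frac{1}{162}\right) = - \frac{49}{18} \approx -2.7222$)
$\frac{p}{b^{2}{\left(3 + 3 \right)}} = - \frac{49}{18 \left(-15 - 5 \left(3 + 3\right)\right)^{2}} = - \frac{49}{18 \left(-15 - 30\right)^{2}} = - \frac{49}{18 \left(-45\right)^{2}} = - \frac{49}{18 \cdot 2025} = \left(- \frac{49}{18}\right) \frac{1}{2025} = - \frac{49}{36450}$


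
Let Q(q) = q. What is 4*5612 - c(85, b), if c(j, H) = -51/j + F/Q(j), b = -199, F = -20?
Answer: 1908151/85 ≈ 22449.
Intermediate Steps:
c(j, H) = -71/j (c(j, H) = -51/j - 20/j = -71/j)
4*5612 - c(85, b) = 4*5612 - (-71)/85 = 22448 - (-71)/85 = 22448 - 1*(-71/85) = 22448 + 71/85 = 1908151/85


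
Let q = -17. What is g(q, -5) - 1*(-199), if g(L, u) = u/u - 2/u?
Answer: 1002/5 ≈ 200.40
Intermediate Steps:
g(L, u) = 1 - 2/u
g(q, -5) - 1*(-199) = (-2 - 5)/(-5) - 1*(-199) = -1/5*(-7) + 199 = 7/5 + 199 = 1002/5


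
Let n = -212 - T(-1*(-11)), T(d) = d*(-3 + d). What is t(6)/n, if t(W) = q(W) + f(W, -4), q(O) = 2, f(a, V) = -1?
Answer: -1/300 ≈ -0.0033333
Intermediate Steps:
t(W) = 1 (t(W) = 2 - 1 = 1)
n = -300 (n = -212 - (-1*(-11))*(-3 - 1*(-11)) = -212 - 11*(-3 + 11) = -212 - 11*8 = -212 - 1*88 = -212 - 88 = -300)
t(6)/n = 1/(-300) = 1*(-1/300) = -1/300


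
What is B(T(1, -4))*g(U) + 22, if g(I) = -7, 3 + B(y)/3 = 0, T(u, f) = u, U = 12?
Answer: 85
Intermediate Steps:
B(y) = -9 (B(y) = -9 + 3*0 = -9 + 0 = -9)
B(T(1, -4))*g(U) + 22 = -9*(-7) + 22 = 63 + 22 = 85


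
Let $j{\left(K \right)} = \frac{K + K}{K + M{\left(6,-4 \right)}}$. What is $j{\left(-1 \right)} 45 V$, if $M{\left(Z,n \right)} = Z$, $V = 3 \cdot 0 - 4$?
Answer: $72$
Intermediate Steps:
$V = -4$ ($V = 0 - 4 = -4$)
$j{\left(K \right)} = \frac{2 K}{6 + K}$ ($j{\left(K \right)} = \frac{K + K}{K + 6} = \frac{2 K}{6 + K}$)
$j{\left(-1 \right)} 45 V = 2 \left(-1\right) \frac{1}{6 - 1} \cdot 45 \left(-4\right) = 2 \left(-1\right) \frac{1}{5} \cdot 45 \left(-4\right) = \left(- \frac{2}{5}\right) 45 \left(-4\right) = \left(-18\right) \left(-4\right) = 72$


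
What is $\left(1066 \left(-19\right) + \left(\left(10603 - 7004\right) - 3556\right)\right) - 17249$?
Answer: $-37460$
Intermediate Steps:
$\left(1066 \left(-19\right) + \left(\left(10603 - 7004\right) - 3556\right)\right) - 17249 = \left(-20254 + \left(3599 - 3556\right)\right) - 17249 = \left(-20254 + 43\right) - 17249 = -20211 - 17249 = -37460$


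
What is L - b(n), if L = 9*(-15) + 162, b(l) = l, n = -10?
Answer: 37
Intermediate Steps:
L = 27 (L = -135 + 162 = 27)
L - b(n) = 27 - 1*(-10) = 27 + 10 = 37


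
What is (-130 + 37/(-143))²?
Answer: 346965129/20449 ≈ 16967.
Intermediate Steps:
(-130 + 37/(-143))² = (-130 + 37*(-1/143))² = (-130 - 37/143)² = (-18627/143)² = 346965129/20449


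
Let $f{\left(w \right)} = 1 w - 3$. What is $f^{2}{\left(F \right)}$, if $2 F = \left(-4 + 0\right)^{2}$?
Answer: $25$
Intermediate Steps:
$F = 8$ ($F = \frac{\left(-4 + 0\right)^{2}}{2} = \frac{\left(-4\right)^{2}}{2} = \frac{1}{2} \cdot 16 = 8$)
$f{\left(w \right)} = -3 + w$ ($f{\left(w \right)} = w - 3 = -3 + w$)
$f^{2}{\left(F \right)} = \left(-3 + 8\right)^{2} = 5^{2} = 25$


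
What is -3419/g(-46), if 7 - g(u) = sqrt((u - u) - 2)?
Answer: -23933/51 - 3419*I*sqrt(2)/51 ≈ -469.27 - 94.808*I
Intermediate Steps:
g(u) = 7 - I*sqrt(2) (g(u) = 7 - sqrt((u - u) - 2) = 7 - sqrt(0 - 2) = 7 - sqrt(-2) = 7 - I*sqrt(2))
-3419/g(-46) = -3419/(7 - I*sqrt(2))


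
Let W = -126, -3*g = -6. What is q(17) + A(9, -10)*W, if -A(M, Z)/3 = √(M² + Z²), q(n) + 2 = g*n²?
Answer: 576 + 378*√181 ≈ 5661.5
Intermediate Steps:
g = 2 (g = -⅓*(-6) = 2)
q(n) = -2 + 2*n²
A(M, Z) = -3*√(M² + Z²)
q(17) + A(9, -10)*W = (-2 + 2*17²) - 3*√(9² + (-10)²)*(-126) = (-2 + 2*289) - 3*√(81 + 100)*(-126) = (-2 + 578) - 3*√181*(-126) = 576 + 378*√181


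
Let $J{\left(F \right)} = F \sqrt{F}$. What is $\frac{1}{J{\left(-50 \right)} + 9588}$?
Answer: $\frac{2397}{23013686} + \frac{125 i \sqrt{2}}{46027372} \approx 0.00010416 + 3.8407 \cdot 10^{-6} i$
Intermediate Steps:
$J{\left(F \right)} = F^{\frac{3}{2}}$
$\frac{1}{J{\left(-50 \right)} + 9588} = \frac{1}{\left(-50\right)^{\frac{3}{2}} + 9588} = \frac{1}{- 250 i \sqrt{2} + 9588} = \frac{1}{9588 - 250 i \sqrt{2}}$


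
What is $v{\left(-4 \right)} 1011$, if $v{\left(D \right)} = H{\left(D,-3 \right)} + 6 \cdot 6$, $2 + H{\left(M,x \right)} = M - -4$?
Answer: $34374$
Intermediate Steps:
$H{\left(M,x \right)} = 2 + M$ ($H{\left(M,x \right)} = -2 + \left(M - -4\right) = -2 + \left(M + 4\right) = -2 + \left(4 + M\right) = 2 + M$)
$v{\left(D \right)} = 38 + D$ ($v{\left(D \right)} = \left(2 + D\right) + 6 \cdot 6 = \left(2 + D\right) + 36 = 38 + D$)
$v{\left(-4 \right)} 1011 = \left(38 - 4\right) 1011 = 34 \cdot 1011 = 34374$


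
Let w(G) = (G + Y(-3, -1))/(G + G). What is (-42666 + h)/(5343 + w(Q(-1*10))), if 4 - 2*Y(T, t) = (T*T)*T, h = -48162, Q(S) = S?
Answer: -3633120/213709 ≈ -17.000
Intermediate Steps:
Y(T, t) = 2 - T³/2 (Y(T, t) = 2 - T*T*T/2 = 2 - T²*T/2 = 2 - T³/2)
w(G) = (31/2 + G)/(2*G) (w(G) = (G + (2 - ½*(-3)³))/(G + G) = (G + (2 - ½*(-27)))/((2*G)) = (G + (2 + 27/2))*(1/(2*G)) = (G + 31/2)*(1/(2*G)) = (31/2 + G)*(1/(2*G)) = (31/2 + G)/(2*G))
(-42666 + h)/(5343 + w(Q(-1*10))) = (-42666 - 48162)/(5343 + (31 + 2*(-1*10))/(4*((-1*10)))) = -90828/(5343 + (¼)*(31 + 2*(-10))/(-10)) = -90828/(5343 + (¼)*(-⅒)*(31 - 20)) = -90828/(5343 + (¼)*(-⅒)*11) = -90828/(5343 - 11/40) = -90828/213709/40 = -90828*40/213709 = -3633120/213709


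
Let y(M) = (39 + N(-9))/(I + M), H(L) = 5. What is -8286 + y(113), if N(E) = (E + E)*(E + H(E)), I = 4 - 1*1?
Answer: -961065/116 ≈ -8285.0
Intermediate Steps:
I = 3 (I = 4 - 1 = 3)
N(E) = 2*E*(5 + E) (N(E) = (E + E)*(E + 5) = (2*E)*(5 + E) = 2*E*(5 + E))
y(M) = 111/(3 + M) (y(M) = (39 + 2*(-9)*(5 - 9))/(3 + M) = (39 + 2*(-9)*(-4))/(3 + M) = (39 + 72)/(3 + M) = 111/(3 + M))
-8286 + y(113) = -8286 + 111/(3 + 113) = -8286 + 111/116 = -961065/116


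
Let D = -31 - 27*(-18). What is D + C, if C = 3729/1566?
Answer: 238753/522 ≈ 457.38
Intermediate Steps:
C = 1243/522 (C = 3729*(1/1566) = 1243/522 ≈ 2.3812)
D = 455 (D = -31 + 486 = 455)
D + C = 455 + 1243/522 = 238753/522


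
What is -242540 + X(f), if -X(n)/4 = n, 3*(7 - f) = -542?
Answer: -729872/3 ≈ -2.4329e+5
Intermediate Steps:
f = 563/3 (f = 7 - 1/3*(-542) = 7 + 542/3 = 563/3 ≈ 187.67)
X(n) = -4*n
-242540 + X(f) = -242540 - 4*563/3 = -242540 - 2252/3 = -729872/3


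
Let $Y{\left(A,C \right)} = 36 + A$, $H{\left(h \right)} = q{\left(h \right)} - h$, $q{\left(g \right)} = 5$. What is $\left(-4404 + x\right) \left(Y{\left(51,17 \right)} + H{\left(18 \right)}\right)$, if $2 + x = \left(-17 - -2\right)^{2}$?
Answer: $-309394$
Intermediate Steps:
$H{\left(h \right)} = 5 - h$
$x = 223$ ($x = -2 + \left(-17 - -2\right)^{2} = -2 + \left(-17 + 2\right)^{2} = -2 + \left(-15\right)^{2} = -2 + 225 = 223$)
$\left(-4404 + x\right) \left(Y{\left(51,17 \right)} + H{\left(18 \right)}\right) = \left(-4404 + 223\right) \left(\left(36 + 51\right) + \left(5 - 18\right)\right) = - 4181 \left(87 + \left(5 - 18\right)\right) = - 4181 \left(87 - 13\right) = \left(-4181\right) 74 = -309394$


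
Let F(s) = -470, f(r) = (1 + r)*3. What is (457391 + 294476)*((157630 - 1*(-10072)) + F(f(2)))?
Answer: 125736222144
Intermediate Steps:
f(r) = 3 + 3*r
(457391 + 294476)*((157630 - 1*(-10072)) + F(f(2))) = (457391 + 294476)*((157630 - 1*(-10072)) - 470) = 751867*((157630 + 10072) - 470) = 751867*(167702 - 470) = 751867*167232 = 125736222144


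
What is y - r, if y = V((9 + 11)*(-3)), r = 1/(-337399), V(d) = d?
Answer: -20243939/337399 ≈ -60.000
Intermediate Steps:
r = -1/337399 ≈ -2.9639e-6
y = -60 (y = (9 + 11)*(-3) = 20*(-3) = -60)
y - r = -60 - 1*(-1/337399) = -60 + 1/337399 = -20243939/337399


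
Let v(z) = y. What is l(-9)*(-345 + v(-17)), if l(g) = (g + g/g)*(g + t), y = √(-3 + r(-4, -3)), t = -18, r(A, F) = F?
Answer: -74520 + 216*I*√6 ≈ -74520.0 + 529.09*I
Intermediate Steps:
y = I*√6 (y = √(-3 - 3) = √(-6) = I*√6 ≈ 2.4495*I)
l(g) = (1 + g)*(-18 + g) (l(g) = (g + g/g)*(g - 18) = (g + 1)*(-18 + g) = (1 + g)*(-18 + g))
v(z) = I*√6
l(-9)*(-345 + v(-17)) = (-18 + (-9)² - 17*(-9))*(-345 + I*√6) = (-18 + 81 + 153)*(-345 + I*√6) = 216*(-345 + I*√6) = -74520 + 216*I*√6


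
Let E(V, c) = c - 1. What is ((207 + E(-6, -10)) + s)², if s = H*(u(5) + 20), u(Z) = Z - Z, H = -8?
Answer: 1296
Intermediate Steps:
E(V, c) = -1 + c
u(Z) = 0
s = -160 (s = -8*(0 + 20) = -8*20 = -160)
((207 + E(-6, -10)) + s)² = ((207 + (-1 - 10)) - 160)² = ((207 - 11) - 160)² = (196 - 160)² = 36² = 1296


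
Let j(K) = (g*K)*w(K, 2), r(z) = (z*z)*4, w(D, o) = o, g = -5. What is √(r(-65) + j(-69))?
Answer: √17590 ≈ 132.63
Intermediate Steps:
r(z) = 4*z² (r(z) = z²*4 = 4*z²)
j(K) = -10*K (j(K) = -5*K*2 = -10*K)
√(r(-65) + j(-69)) = √(4*(-65)² - 10*(-69)) = √(4*4225 + 690) = √(16900 + 690) = √17590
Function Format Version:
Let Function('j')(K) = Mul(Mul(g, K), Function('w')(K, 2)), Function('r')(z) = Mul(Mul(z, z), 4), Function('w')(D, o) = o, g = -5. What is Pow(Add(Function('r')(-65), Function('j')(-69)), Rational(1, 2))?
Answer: Pow(17590, Rational(1, 2)) ≈ 132.63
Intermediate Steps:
Function('r')(z) = Mul(4, Pow(z, 2)) (Function('r')(z) = Mul(Pow(z, 2), 4) = Mul(4, Pow(z, 2)))
Function('j')(K) = Mul(-10, K) (Function('j')(K) = Mul(Mul(-5, K), 2) = Mul(-10, K))
Pow(Add(Function('r')(-65), Function('j')(-69)), Rational(1, 2)) = Pow(Add(Mul(4, Pow(-65, 2)), Mul(-10, -69)), Rational(1, 2)) = Pow(Add(Mul(4, 4225), 690), Rational(1, 2)) = Pow(Add(16900, 690), Rational(1, 2)) = Pow(17590, Rational(1, 2))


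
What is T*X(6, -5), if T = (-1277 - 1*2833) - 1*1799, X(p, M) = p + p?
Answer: -70908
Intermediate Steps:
X(p, M) = 2*p
T = -5909 (T = (-1277 - 2833) - 1799 = -4110 - 1799 = -5909)
T*X(6, -5) = -11818*6 = -5909*12 = -70908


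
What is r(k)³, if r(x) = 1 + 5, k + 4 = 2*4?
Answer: 216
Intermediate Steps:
k = 4 (k = -4 + 2*4 = -4 + 8 = 4)
r(x) = 6
r(k)³ = 6³ = 216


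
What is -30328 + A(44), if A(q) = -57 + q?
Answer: -30341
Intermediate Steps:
-30328 + A(44) = -30328 + (-57 + 44) = -30328 - 13 = -30341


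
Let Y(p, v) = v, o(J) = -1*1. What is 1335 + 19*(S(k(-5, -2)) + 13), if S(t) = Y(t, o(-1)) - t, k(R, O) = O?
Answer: 1601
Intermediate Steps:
o(J) = -1
S(t) = -1 - t
1335 + 19*(S(k(-5, -2)) + 13) = 1335 + 19*((-1 - 1*(-2)) + 13) = 1335 + 19*((-1 + 2) + 13) = 1335 + 19*(1 + 13) = 1335 + 19*14 = 1335 + 266 = 1601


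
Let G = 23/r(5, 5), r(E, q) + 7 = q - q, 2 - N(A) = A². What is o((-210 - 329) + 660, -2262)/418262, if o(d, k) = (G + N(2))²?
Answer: 1369/20494838 ≈ 6.6797e-5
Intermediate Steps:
N(A) = 2 - A²
r(E, q) = -7 (r(E, q) = -7 + (q - q) = -7 + 0 = -7)
G = -23/7 (G = 23/(-7) = 23*(-⅐) = -23/7 ≈ -3.2857)
o(d, k) = 1369/49 (o(d, k) = (-23/7 + (2 - 1*2²))² = (-23/7 + (2 - 1*4))² = (-23/7 + (2 - 4))² = (-23/7 - 2)² = (-37/7)² = 1369/49)
o((-210 - 329) + 660, -2262)/418262 = (1369/49)/418262 = (1369/49)*(1/418262) = 1369/20494838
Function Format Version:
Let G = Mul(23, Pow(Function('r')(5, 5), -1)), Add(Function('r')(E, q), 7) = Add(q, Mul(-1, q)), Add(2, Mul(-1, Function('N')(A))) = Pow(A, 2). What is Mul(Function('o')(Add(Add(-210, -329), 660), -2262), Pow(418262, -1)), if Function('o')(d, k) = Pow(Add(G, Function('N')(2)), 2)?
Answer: Rational(1369, 20494838) ≈ 6.6797e-5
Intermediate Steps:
Function('N')(A) = Add(2, Mul(-1, Pow(A, 2)))
Function('r')(E, q) = -7 (Function('r')(E, q) = Add(-7, Add(q, Mul(-1, q))) = Add(-7, 0) = -7)
G = Rational(-23, 7) (G = Mul(23, Pow(-7, -1)) = Mul(23, Rational(-1, 7)) = Rational(-23, 7) ≈ -3.2857)
Function('o')(d, k) = Rational(1369, 49) (Function('o')(d, k) = Pow(Add(Rational(-23, 7), Add(2, Mul(-1, Pow(2, 2)))), 2) = Pow(Add(Rational(-23, 7), Add(2, Mul(-1, 4))), 2) = Pow(Add(Rational(-23, 7), Add(2, -4)), 2) = Pow(Add(Rational(-23, 7), -2), 2) = Pow(Rational(-37, 7), 2) = Rational(1369, 49))
Mul(Function('o')(Add(Add(-210, -329), 660), -2262), Pow(418262, -1)) = Mul(Rational(1369, 49), Pow(418262, -1)) = Mul(Rational(1369, 49), Rational(1, 418262)) = Rational(1369, 20494838)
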